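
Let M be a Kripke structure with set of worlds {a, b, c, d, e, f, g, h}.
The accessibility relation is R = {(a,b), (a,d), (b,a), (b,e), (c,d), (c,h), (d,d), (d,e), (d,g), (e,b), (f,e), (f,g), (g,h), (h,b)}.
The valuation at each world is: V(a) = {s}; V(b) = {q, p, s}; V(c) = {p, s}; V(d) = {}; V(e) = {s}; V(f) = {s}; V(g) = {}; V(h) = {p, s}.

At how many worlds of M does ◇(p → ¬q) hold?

6

Let φ = ◇(p → ¬q). Evaluate φ at each world:
  a (successors {b, d}): φ is true.
  b (successors {a, e}): φ is true.
  c (successors {d, h}): φ is true.
  d (successors {d, e, g}): φ is true.
  e (successors {b}): φ is false.
  f (successors {e, g}): φ is true.
  g (successors {h}): φ is true.
  h (successors {b}): φ is false.
For instance, at d:
  At d: ◇(p → ¬q) requires p → ¬q at some successor in {d, e, g}.
    p → ¬q holds at d, so ◇(p → ¬q) is true at d.
Satisfying worlds: {a, b, c, d, f, g}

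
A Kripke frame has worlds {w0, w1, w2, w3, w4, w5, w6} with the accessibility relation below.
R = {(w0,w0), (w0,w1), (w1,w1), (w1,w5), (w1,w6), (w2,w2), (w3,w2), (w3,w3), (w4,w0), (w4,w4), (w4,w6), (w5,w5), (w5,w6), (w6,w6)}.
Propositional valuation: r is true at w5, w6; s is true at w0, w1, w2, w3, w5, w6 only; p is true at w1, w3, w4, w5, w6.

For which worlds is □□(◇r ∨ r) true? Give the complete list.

w1, w5, w6

Recall that □ψ holds at a world iff ψ holds at every accessible world, and ◇ψ holds iff ψ holds at some accessible world.
Let φ = □□(◇r ∨ r). Evaluate φ at each world:
  w0 (successors {w0, w1}): φ is false.
  w1 (successors {w1, w5, w6}): φ is true.
  w2 (successors {w2}): φ is false.
  w3 (successors {w2, w3}): φ is false.
  w4 (successors {w0, w4, w6}): φ is false.
  w5 (successors {w5, w6}): φ is true.
  w6 (successors {w6}): φ is true.
For instance, at w1:
  At w1: □□(◇r ∨ r) requires □(◇r ∨ r) at every successor {w1, w5, w6}.
      At w1: □(◇r ∨ r) requires ◇r ∨ r at every successor {w1, w5, w6}.
        At w1: ◇r ∨ r is true.
        At w5: ◇r ∨ r is true.
        At w6: ◇r ∨ r is true.
      So □(◇r ∨ r) is true at w1.
      At w5: □(◇r ∨ r) requires ◇r ∨ r at every successor {w5, w6}.
        At w5: ◇r ∨ r is true.
        At w6: ◇r ∨ r is true.
      So □(◇r ∨ r) is true at w5.
      At w6: □(◇r ∨ r) requires ◇r ∨ r at every successor {w6}.
        At w6: ◇r ∨ r is true.
      So □(◇r ∨ r) is true at w6.
  So □□(◇r ∨ r) is true at w1.
Satisfying worlds: {w1, w5, w6}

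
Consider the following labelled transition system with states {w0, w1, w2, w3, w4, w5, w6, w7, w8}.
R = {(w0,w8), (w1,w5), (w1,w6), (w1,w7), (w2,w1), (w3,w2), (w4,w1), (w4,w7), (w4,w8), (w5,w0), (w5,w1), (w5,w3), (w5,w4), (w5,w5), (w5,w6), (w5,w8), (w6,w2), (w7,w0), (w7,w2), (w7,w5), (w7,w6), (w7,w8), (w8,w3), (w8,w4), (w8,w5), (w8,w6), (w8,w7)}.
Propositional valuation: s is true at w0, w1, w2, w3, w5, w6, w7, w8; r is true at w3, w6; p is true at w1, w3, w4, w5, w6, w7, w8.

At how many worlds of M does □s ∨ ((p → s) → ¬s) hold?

Recall that □ψ holds at a world iff ψ holds at every accessible world, and ◇ψ holds iff ψ holds at some accessible world.
Let φ = □s ∨ ((p → s) → ¬s). Evaluate φ at each world:
  w0 (successors {w8}): φ is true.
  w1 (successors {w5, w6, w7}): φ is true.
  w2 (successors {w1}): φ is true.
  w3 (successors {w2}): φ is true.
  w4 (successors {w1, w7, w8}): φ is true.
  w5 (successors {w0, w1, w3, w4, w5, w6, w8}): φ is false.
  w6 (successors {w2}): φ is true.
  w7 (successors {w0, w2, w5, w6, w8}): φ is true.
  w8 (successors {w3, w4, w5, w6, w7}): φ is false.
For instance, at w0:
  At w0: □s is true, (p → s) → ¬s is false, so □s ∨ ((p → s) → ¬s) is true.
    At w0: □s requires s at every successor {w8}.
      At w8: s is true.
    So □s is true at w0.
Satisfying worlds: {w0, w1, w2, w3, w4, w6, w7}

7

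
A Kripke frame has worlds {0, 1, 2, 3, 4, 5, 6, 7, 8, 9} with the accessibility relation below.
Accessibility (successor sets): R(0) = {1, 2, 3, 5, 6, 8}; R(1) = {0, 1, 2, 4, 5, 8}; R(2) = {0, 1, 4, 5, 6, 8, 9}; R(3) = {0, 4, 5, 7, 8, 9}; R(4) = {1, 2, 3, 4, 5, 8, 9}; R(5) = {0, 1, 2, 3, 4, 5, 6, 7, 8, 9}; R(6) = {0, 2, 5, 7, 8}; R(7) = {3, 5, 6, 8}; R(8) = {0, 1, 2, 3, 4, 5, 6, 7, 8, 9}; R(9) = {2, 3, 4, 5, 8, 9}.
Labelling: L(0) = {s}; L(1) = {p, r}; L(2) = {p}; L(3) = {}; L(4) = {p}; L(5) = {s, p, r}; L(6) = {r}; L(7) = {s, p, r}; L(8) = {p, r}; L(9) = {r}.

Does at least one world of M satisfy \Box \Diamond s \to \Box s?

Let φ = \Box \Diamond s \to \Box s. Evaluate φ at each world:
  0 (successors {1, 2, 3, 5, 6, 8}): φ is false.
  1 (successors {0, 1, 2, 4, 5, 8}): φ is false.
  2 (successors {0, 1, 4, 5, 6, 8, 9}): φ is false.
  3 (successors {0, 4, 5, 7, 8, 9}): φ is false.
  4 (successors {1, 2, 3, 4, 5, 8, 9}): φ is false.
  5 (successors {0, 1, 2, 3, 4, 5, 6, 7, 8, 9}): φ is false.
  6 (successors {0, 2, 5, 7, 8}): φ is false.
  7 (successors {3, 5, 6, 8}): φ is false.
  8 (successors {0, 1, 2, 3, 4, 5, 6, 7, 8, 9}): φ is false.
  9 (successors {2, 3, 4, 5, 8, 9}): φ is false.
For instance, at 4:
  At 4: \Box \Diamond s is true, \Box s is false, so \Box \Diamond s \to \Box s is false.
    At 4: \Box \Diamond s requires \Diamond s at every successor {1, 2, 3, 4, 5, 8, 9}.
      At 1: \Diamond s is true.
      At 2: \Diamond s is true.
      At 3: \Diamond s is true.
      At 4: \Diamond s is true.
      At 5: \Diamond s is true.
      At 8: \Diamond s is true.
      At 9: \Diamond s is true.
    So \Box \Diamond s is true at 4.
    At 4: \Box s requires s at every successor {1, 2, 3, 4, 5, 8, 9}.
      s fails at 1, so \Box s is false at 4.

No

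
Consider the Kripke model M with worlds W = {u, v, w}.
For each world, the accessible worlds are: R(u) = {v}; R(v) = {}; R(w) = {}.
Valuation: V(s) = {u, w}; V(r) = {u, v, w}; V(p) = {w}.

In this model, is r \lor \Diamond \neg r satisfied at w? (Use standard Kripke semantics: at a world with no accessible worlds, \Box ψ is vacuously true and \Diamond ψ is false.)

At w: r is true, \Diamond \neg r is false, so r \lor \Diamond \neg r is true.
  At w: no accessible worlds, so \Diamond \neg r is false.

Yes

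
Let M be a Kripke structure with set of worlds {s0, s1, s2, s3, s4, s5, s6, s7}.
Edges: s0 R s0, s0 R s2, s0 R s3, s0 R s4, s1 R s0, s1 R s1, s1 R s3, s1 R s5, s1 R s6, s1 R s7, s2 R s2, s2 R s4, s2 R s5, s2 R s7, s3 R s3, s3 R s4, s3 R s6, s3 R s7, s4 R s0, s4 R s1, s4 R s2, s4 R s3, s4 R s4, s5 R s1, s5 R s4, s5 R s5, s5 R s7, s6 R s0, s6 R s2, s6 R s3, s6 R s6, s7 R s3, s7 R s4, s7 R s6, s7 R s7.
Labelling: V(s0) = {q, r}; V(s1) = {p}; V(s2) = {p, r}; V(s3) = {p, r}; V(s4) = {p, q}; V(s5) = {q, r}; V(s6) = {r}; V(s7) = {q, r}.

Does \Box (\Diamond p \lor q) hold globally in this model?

Recall that \Box ψ holds at a world iff ψ holds at every accessible world, and \Diamond ψ holds iff ψ holds at some accessible world.
Let φ = \Box (\Diamond p \lor q). Evaluate φ at each world:
  s0 (successors {s0, s2, s3, s4}): φ is true.
  s1 (successors {s0, s1, s3, s5, s6, s7}): φ is true.
  s2 (successors {s2, s4, s5, s7}): φ is true.
  s3 (successors {s3, s4, s6, s7}): φ is true.
  s4 (successors {s0, s1, s2, s3, s4}): φ is true.
  s5 (successors {s1, s4, s5, s7}): φ is true.
  s6 (successors {s0, s2, s3, s6}): φ is true.
  s7 (successors {s3, s4, s6, s7}): φ is true.
For instance, at s1:
  At s1: \Box (\Diamond p \lor q) requires \Diamond p \lor q at every successor {s0, s1, s3, s5, s6, s7}.
    At s0: \Diamond p \lor q is true.
    At s1: \Diamond p \lor q is true.
    At s3: \Diamond p \lor q is true.
    At s5: \Diamond p \lor q is true.
    At s6: \Diamond p \lor q is true.
    At s7: \Diamond p \lor q is true.
  So \Box (\Diamond p \lor q) is true at s1.

Yes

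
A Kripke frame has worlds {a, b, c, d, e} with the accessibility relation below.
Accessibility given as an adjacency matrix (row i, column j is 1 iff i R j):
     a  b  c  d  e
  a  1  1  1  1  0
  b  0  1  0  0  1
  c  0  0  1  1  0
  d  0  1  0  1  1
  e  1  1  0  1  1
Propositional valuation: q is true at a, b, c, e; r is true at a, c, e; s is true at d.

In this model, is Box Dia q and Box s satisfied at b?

No

At b: Box Dia q is true, Box s is false, so Box Dia q and Box s is false.
  At b: Box Dia q requires Dia q at every successor {b, e}.
      At b: Dia q requires q at some successor in {b, e}.
        q holds at b, so Dia q is true at b.
      At e: Dia q requires q at some successor in {a, b, d, e}.
        q holds at a, so Dia q is true at e.
  So Box Dia q is true at b.
  At b: Box s requires s at every successor {b, e}.
    s fails at b, so Box s is false at b.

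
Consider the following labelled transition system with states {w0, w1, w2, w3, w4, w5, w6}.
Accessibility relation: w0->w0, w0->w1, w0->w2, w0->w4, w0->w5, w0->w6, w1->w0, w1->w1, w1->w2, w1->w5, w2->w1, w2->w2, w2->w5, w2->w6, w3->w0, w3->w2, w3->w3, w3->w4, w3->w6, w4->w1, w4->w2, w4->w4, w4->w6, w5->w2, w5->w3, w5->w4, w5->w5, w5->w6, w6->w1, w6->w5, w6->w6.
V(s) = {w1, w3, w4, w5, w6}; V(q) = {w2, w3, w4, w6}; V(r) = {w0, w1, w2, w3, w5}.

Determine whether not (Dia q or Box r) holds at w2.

No

Recall that Box ψ holds at a world iff ψ holds at every accessible world, and Dia ψ holds iff ψ holds at some accessible world.
At w2: Dia q or Box r is true, so not (Dia q or Box r) is false.
  At w2: Dia q is true, Box r is false, so Dia q or Box r is true.
    At w2: Dia q requires q at some successor in {w1, w2, w5, w6}.
      q holds at w2, so Dia q is true at w2.
    At w2: Box r requires r at every successor {w1, w2, w5, w6}.
      r fails at w6, so Box r is false at w2.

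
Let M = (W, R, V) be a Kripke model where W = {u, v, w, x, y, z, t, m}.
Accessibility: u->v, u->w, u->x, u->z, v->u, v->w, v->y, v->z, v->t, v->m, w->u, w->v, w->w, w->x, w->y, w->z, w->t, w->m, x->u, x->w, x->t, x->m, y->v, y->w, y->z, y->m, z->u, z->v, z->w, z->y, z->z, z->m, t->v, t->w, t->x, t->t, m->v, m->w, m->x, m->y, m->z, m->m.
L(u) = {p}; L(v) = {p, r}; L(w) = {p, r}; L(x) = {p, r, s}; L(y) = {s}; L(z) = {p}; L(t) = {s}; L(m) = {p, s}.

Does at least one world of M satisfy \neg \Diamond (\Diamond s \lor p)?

Recall that \Diamond ψ holds at a world iff ψ holds at some accessible world.
Let φ = \neg \Diamond (\Diamond s \lor p). Evaluate φ at each world:
  u (successors {v, w, x, z}): φ is false.
  v (successors {u, w, y, z, t, m}): φ is false.
  w (successors {u, v, w, x, y, z, t, m}): φ is false.
  x (successors {u, w, t, m}): φ is false.
  y (successors {v, w, z, m}): φ is false.
  z (successors {u, v, w, y, z, m}): φ is false.
  t (successors {v, w, x, t}): φ is false.
  m (successors {v, w, x, y, z, m}): φ is false.
For instance, at v:
  At v: \Diamond (\Diamond s \lor p) is true, so \neg \Diamond (\Diamond s \lor p) is false.
    At v: \Diamond (\Diamond s \lor p) requires \Diamond s \lor p at some successor in {u, w, y, z, t, m}.
      \Diamond s \lor p holds at u, so \Diamond (\Diamond s \lor p) is true at v.

No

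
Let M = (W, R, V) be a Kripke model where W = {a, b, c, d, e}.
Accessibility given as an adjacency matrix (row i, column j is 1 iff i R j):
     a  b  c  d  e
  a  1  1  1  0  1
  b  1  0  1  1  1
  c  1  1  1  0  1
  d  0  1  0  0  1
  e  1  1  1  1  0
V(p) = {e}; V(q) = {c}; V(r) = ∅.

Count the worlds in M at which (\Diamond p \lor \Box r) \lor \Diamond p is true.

4

Let φ = (\Diamond p \lor \Box r) \lor \Diamond p. Evaluate φ at each world:
  a (successors {a, b, c, e}): φ is true.
  b (successors {a, c, d, e}): φ is true.
  c (successors {a, b, c, e}): φ is true.
  d (successors {b, e}): φ is true.
  e (successors {a, b, c, d}): φ is false.
For instance, at d:
  At d: \Diamond p \lor \Box r is true, \Diamond p is true, so (\Diamond p \lor \Box r) \lor \Diamond p is true.
    At d: \Diamond p is true, \Box r is false, so \Diamond p \lor \Box r is true.
      At d: \Diamond p requires p at some successor in {b, e}.
        p holds at e, so \Diamond p is true at d.
      At d: \Box r requires r at every successor {b, e}.
        r fails at b, so \Box r is false at d.
    At d: \Diamond p requires p at some successor in {b, e}.
      p holds at e, so \Diamond p is true at d.
Satisfying worlds: {a, b, c, d}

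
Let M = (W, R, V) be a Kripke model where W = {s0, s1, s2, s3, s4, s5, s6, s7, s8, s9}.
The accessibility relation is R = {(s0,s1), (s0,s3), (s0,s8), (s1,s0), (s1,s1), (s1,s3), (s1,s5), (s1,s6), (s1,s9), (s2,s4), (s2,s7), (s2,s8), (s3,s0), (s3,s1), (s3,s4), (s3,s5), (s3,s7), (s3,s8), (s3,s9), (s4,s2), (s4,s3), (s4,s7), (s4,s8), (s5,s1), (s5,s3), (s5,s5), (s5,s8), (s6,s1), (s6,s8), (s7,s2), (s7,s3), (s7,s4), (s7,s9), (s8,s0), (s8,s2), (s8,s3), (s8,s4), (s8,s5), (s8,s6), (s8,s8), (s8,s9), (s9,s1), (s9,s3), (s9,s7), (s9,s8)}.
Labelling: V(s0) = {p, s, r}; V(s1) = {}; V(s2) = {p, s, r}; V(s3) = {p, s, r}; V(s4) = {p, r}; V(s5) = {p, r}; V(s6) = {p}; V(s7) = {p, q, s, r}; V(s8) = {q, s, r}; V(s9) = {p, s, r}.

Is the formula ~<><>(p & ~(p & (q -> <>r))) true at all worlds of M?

Yes

Let φ = ~<><>(p & ~(p & (q -> <>r))). Evaluate φ at each world:
  s0 (successors {s1, s3, s8}): φ is true.
  s1 (successors {s0, s1, s3, s5, s6, s9}): φ is true.
  s2 (successors {s4, s7, s8}): φ is true.
  s3 (successors {s0, s1, s4, s5, s7, s8, s9}): φ is true.
  s4 (successors {s2, s3, s7, s8}): φ is true.
  s5 (successors {s1, s3, s5, s8}): φ is true.
  s6 (successors {s1, s8}): φ is true.
  s7 (successors {s2, s3, s4, s9}): φ is true.
  s8 (successors {s0, s2, s3, s4, s5, s6, s8, s9}): φ is true.
  s9 (successors {s1, s3, s7, s8}): φ is true.
For instance, at s7:
  At s7: <><>(p & ~(p & (q -> <>r))) is false, so ~<><>(p & ~(p & (q -> <>r))) is true.
    At s7: <><>(p & ~(p & (q -> <>r))) requires <>(p & ~(p & (q -> <>r))) at some successor in {s2, s3, s4, s9}.
      At s2: <>(p & ~(p & (q -> <>r))) is false.
      At s3: <>(p & ~(p & (q -> <>r))) is false.
      At s4: <>(p & ~(p & (q -> <>r))) is false.
      At s9: <>(p & ~(p & (q -> <>r))) is false.
    So <><>(p & ~(p & (q -> <>r))) is false at s7.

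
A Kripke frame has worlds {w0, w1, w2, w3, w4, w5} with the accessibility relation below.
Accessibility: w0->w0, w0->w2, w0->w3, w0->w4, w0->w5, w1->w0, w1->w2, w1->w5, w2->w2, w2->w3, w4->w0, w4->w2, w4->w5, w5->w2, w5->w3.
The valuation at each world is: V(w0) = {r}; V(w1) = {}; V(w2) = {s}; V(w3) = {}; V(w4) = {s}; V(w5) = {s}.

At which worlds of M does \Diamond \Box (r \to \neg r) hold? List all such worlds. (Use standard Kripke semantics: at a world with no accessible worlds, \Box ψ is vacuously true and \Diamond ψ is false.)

Recall that \Box ψ holds at a world iff ψ holds at every accessible world, and \Diamond ψ holds iff ψ holds at some accessible world.
Let φ = \Diamond \Box (r \to \neg r). Evaluate φ at each world:
  w0 (successors {w0, w2, w3, w4, w5}): φ is true.
  w1 (successors {w0, w2, w5}): φ is true.
  w2 (successors {w2, w3}): φ is true.
  w3 (successors ∅): φ is false.
  w4 (successors {w0, w2, w5}): φ is true.
  w5 (successors {w2, w3}): φ is true.
For instance, at w2:
  At w2: \Diamond \Box (r \to \neg r) requires \Box (r \to \neg r) at some successor in {w2, w3}.
    \Box (r \to \neg r) holds at w2, so \Diamond \Box (r \to \neg r) is true at w2.
      At w2: \Box (r \to \neg r) requires r \to \neg r at every successor {w2, w3}.
        At w2: r \to \neg r is true.
        At w3: r \to \neg r is true.
      So \Box (r \to \neg r) is true at w2.
Satisfying worlds: {w0, w1, w2, w4, w5}

w0, w1, w2, w4, w5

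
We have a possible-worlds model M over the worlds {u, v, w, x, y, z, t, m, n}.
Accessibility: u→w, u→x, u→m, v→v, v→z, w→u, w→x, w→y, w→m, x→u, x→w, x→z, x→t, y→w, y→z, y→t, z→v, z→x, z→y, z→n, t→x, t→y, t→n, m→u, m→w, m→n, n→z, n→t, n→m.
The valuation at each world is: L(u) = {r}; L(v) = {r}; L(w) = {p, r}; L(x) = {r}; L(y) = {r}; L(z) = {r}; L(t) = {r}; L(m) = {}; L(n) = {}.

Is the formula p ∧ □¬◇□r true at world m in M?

Recall that □ψ holds at a world iff ψ holds at every accessible world, and ◇ψ holds iff ψ holds at some accessible world.
At m: p is false, □¬◇□r is false, so p ∧ □¬◇□r is false.
  At m: □¬◇□r requires ¬◇□r at every successor {u, w, n}.
    ¬◇□r fails at u, so □¬◇□r is false at m.
      At u: ◇□r is true, so ¬◇□r is false.

No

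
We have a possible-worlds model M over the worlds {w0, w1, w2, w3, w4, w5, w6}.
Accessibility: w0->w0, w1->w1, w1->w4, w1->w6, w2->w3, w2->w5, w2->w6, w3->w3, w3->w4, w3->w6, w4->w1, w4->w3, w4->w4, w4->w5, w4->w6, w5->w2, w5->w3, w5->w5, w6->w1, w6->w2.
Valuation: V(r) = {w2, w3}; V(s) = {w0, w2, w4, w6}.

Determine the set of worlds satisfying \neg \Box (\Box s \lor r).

w1, w2, w3, w4, w5, w6

Recall that \Box ψ holds at a world iff ψ holds at every accessible world, and \Diamond ψ holds iff ψ holds at some accessible world.
Let φ = \neg \Box (\Box s \lor r). Evaluate φ at each world:
  w0 (successors {w0}): φ is false.
  w1 (successors {w1, w4, w6}): φ is true.
  w2 (successors {w3, w5, w6}): φ is true.
  w3 (successors {w3, w4, w6}): φ is true.
  w4 (successors {w1, w3, w4, w5, w6}): φ is true.
  w5 (successors {w2, w3, w5}): φ is true.
  w6 (successors {w1, w2}): φ is true.
For instance, at w2:
  At w2: \Box (\Box s \lor r) is false, so \neg \Box (\Box s \lor r) is true.
    At w2: \Box (\Box s \lor r) requires \Box s \lor r at every successor {w3, w5, w6}.
      \Box s \lor r fails at w5, so \Box (\Box s \lor r) is false at w2.
Satisfying worlds: {w1, w2, w3, w4, w5, w6}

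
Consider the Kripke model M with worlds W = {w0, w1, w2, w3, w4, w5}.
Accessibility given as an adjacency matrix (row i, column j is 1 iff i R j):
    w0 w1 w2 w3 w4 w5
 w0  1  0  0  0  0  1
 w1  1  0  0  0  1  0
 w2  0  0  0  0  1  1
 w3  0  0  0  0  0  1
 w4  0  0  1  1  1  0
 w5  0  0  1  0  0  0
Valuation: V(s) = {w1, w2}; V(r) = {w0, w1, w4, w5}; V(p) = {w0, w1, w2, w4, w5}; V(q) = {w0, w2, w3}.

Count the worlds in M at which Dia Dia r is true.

Recall that Dia ψ holds at a world iff ψ holds at some accessible world.
Let φ = Dia Dia r. Evaluate φ at each world:
  w0 (successors {w0, w5}): φ is true.
  w1 (successors {w0, w4}): φ is true.
  w2 (successors {w4, w5}): φ is true.
  w3 (successors {w5}): φ is false.
  w4 (successors {w2, w3, w4}): φ is true.
  w5 (successors {w2}): φ is true.
For instance, at w5:
  At w5: Dia Dia r requires Dia r at some successor in {w2}.
    Dia r holds at w2, so Dia Dia r is true at w5.
      At w2: Dia r requires r at some successor in {w4, w5}.
        r holds at w4, so Dia r is true at w2.
Satisfying worlds: {w0, w1, w2, w4, w5}

5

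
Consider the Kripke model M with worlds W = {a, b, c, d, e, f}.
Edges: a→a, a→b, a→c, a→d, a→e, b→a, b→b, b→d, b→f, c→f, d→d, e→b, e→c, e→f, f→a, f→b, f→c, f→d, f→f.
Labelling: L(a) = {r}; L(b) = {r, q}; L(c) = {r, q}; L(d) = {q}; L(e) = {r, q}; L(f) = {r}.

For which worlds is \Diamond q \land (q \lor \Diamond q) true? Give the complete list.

Let φ = \Diamond q \land (q \lor \Diamond q). Evaluate φ at each world:
  a (successors {a, b, c, d, e}): φ is true.
  b (successors {a, b, d, f}): φ is true.
  c (successors {f}): φ is false.
  d (successors {d}): φ is true.
  e (successors {b, c, f}): φ is true.
  f (successors {a, b, c, d, f}): φ is true.
For instance, at d:
  At d: \Diamond q is true, q \lor \Diamond q is true, so \Diamond q \land (q \lor \Diamond q) is true.
    At d: \Diamond q requires q at some successor in {d}.
      q holds at d, so \Diamond q is true at d.
    At d: q is true, \Diamond q is true, so q \lor \Diamond q is true.
      At d: \Diamond q requires q at some successor in {d}.
        q holds at d, so \Diamond q is true at d.
Satisfying worlds: {a, b, d, e, f}

a, b, d, e, f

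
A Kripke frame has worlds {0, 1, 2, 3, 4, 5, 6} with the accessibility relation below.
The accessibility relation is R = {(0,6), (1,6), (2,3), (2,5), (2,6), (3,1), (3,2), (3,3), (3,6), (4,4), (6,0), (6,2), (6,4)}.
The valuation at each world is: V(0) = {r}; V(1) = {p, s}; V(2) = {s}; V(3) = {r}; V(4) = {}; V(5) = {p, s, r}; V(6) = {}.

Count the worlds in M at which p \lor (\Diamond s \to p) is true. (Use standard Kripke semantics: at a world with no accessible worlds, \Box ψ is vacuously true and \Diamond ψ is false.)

Let φ = p \lor (\Diamond s \to p). Evaluate φ at each world:
  0 (successors {6}): φ is true.
  1 (successors {6}): φ is true.
  2 (successors {3, 5, 6}): φ is false.
  3 (successors {1, 2, 3, 6}): φ is false.
  4 (successors {4}): φ is true.
  5 (successors ∅): φ is true.
  6 (successors {0, 2, 4}): φ is false.
For instance, at 1:
  At 1: p is true, \Diamond s \to p is true, so p \lor (\Diamond s \to p) is true.
    At 1: \Diamond s is false, p is true, so \Diamond s \to p is true.
      At 1: \Diamond s requires s at some successor in {6}.
        At 6: s is false.
      So \Diamond s is false at 1.
Satisfying worlds: {0, 1, 4, 5}

4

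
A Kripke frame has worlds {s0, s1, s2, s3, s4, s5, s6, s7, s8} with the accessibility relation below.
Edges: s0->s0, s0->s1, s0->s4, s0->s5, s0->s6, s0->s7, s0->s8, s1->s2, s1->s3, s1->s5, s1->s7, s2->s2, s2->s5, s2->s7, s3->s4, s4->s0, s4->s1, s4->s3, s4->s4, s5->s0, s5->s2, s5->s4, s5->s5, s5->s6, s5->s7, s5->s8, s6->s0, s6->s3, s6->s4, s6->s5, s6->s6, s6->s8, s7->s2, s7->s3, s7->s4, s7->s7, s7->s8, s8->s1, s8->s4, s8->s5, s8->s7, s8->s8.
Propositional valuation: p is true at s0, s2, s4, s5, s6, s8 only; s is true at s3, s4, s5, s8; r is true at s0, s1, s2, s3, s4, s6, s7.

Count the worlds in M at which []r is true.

Let φ = []r. Evaluate φ at each world:
  s0 (successors {s0, s1, s4, s5, s6, s7, s8}): φ is false.
  s1 (successors {s2, s3, s5, s7}): φ is false.
  s2 (successors {s2, s5, s7}): φ is false.
  s3 (successors {s4}): φ is true.
  s4 (successors {s0, s1, s3, s4}): φ is true.
  s5 (successors {s0, s2, s4, s5, s6, s7, s8}): φ is false.
  s6 (successors {s0, s3, s4, s5, s6, s8}): φ is false.
  s7 (successors {s2, s3, s4, s7, s8}): φ is false.
  s8 (successors {s1, s4, s5, s7, s8}): φ is false.
For instance, at s1:
  At s1: []r requires r at every successor {s2, s3, s5, s7}.
    r fails at s5, so []r is false at s1.
Satisfying worlds: {s3, s4}

2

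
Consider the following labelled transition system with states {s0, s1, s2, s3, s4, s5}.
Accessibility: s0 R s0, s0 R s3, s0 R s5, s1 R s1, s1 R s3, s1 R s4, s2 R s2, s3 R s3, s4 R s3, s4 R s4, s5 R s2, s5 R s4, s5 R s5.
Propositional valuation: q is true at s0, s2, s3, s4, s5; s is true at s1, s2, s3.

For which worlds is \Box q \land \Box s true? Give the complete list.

s2, s3

Let φ = \Box q \land \Box s. Evaluate φ at each world:
  s0 (successors {s0, s3, s5}): φ is false.
  s1 (successors {s1, s3, s4}): φ is false.
  s2 (successors {s2}): φ is true.
  s3 (successors {s3}): φ is true.
  s4 (successors {s3, s4}): φ is false.
  s5 (successors {s2, s4, s5}): φ is false.
For instance, at s5:
  At s5: \Box q is true, \Box s is false, so \Box q \land \Box s is false.
    At s5: \Box q requires q at every successor {s2, s4, s5}.
      At s2: q is true.
      At s4: q is true.
      At s5: q is true.
    So \Box q is true at s5.
    At s5: \Box s requires s at every successor {s2, s4, s5}.
      s fails at s4, so \Box s is false at s5.
Satisfying worlds: {s2, s3}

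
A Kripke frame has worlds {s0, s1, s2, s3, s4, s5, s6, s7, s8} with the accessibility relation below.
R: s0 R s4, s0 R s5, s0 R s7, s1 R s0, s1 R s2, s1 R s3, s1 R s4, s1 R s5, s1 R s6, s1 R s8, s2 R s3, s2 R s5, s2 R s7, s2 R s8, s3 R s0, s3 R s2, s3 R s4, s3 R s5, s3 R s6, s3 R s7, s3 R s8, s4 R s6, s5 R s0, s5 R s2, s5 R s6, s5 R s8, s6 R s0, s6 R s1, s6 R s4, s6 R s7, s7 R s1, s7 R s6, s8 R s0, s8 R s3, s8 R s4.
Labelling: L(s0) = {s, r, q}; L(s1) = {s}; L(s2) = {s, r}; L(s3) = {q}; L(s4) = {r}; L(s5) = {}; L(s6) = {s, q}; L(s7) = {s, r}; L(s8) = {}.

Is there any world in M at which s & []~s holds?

Let φ = s & []~s. Evaluate φ at each world:
  s0 (successors {s4, s5, s7}): φ is false.
  s1 (successors {s0, s2, s3, s4, s5, s6, s8}): φ is false.
  s2 (successors {s3, s5, s7, s8}): φ is false.
  s3 (successors {s0, s2, s4, s5, s6, s7, s8}): φ is false.
  s4 (successors {s6}): φ is false.
  s5 (successors {s0, s2, s6, s8}): φ is false.
  s6 (successors {s0, s1, s4, s7}): φ is false.
  s7 (successors {s1, s6}): φ is false.
  s8 (successors {s0, s3, s4}): φ is false.
For instance, at s7:
  At s7: s is true, []~s is false, so s & []~s is false.
    At s7: []~s requires ~s at every successor {s1, s6}.
      ~s fails at s1, so []~s is false at s7.

No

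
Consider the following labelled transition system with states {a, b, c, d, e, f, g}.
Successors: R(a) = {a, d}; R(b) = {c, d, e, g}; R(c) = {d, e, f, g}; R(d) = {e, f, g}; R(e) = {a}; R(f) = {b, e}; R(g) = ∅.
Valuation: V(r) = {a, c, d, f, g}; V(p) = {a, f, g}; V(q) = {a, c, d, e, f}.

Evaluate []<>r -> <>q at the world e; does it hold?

At e: []<>r is true, <>q is true, so []<>r -> <>q is true.
  At e: []<>r requires <>r at every successor {a}.
      At a: <>r requires r at some successor in {a, d}.
        r holds at a, so <>r is true at a.
  So []<>r is true at e.
  At e: <>q requires q at some successor in {a}.
    q holds at a, so <>q is true at e.

Yes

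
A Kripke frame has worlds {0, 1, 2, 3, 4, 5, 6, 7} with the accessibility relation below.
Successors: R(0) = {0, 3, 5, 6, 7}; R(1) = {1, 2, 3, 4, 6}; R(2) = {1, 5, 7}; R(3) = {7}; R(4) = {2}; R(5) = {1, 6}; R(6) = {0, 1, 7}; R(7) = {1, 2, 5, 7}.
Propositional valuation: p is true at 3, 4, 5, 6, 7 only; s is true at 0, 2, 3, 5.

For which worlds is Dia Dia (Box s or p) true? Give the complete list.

0, 1, 2, 3, 4, 5, 6, 7

Let φ = Dia Dia (Box s or p). Evaluate φ at each world:
  0 (successors {0, 3, 5, 6, 7}): φ is true.
  1 (successors {1, 2, 3, 4, 6}): φ is true.
  2 (successors {1, 5, 7}): φ is true.
  3 (successors {7}): φ is true.
  4 (successors {2}): φ is true.
  5 (successors {1, 6}): φ is true.
  6 (successors {0, 1, 7}): φ is true.
  7 (successors {1, 2, 5, 7}): φ is true.
For instance, at 6:
  At 6: Dia Dia (Box s or p) requires Dia (Box s or p) at some successor in {0, 1, 7}.
    Dia (Box s or p) holds at 0, so Dia Dia (Box s or p) is true at 6.
      At 0: Dia (Box s or p) requires Box s or p at some successor in {0, 3, 5, 6, 7}.
        Box s or p holds at 3, so Dia (Box s or p) is true at 0.
Satisfying worlds: {0, 1, 2, 3, 4, 5, 6, 7}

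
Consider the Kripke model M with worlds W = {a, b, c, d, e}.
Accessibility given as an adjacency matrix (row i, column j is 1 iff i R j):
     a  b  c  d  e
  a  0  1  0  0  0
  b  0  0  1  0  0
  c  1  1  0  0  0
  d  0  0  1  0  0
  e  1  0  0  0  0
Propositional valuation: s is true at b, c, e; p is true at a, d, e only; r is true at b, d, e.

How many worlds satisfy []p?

Let φ = []p. Evaluate φ at each world:
  a (successors {b}): φ is false.
  b (successors {c}): φ is false.
  c (successors {a, b}): φ is false.
  d (successors {c}): φ is false.
  e (successors {a}): φ is true.
For instance, at e:
  At e: []p requires p at every successor {a}.
    At a: p is true.
  So []p is true at e.
Satisfying worlds: {e}

1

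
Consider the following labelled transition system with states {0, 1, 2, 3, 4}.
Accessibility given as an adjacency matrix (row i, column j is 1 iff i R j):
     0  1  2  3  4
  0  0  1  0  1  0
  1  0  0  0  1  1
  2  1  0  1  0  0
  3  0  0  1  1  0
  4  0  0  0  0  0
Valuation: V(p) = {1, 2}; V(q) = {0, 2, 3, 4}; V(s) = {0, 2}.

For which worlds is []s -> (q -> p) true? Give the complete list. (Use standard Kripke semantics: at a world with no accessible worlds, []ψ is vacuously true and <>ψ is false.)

0, 1, 2, 3

Let φ = []s -> (q -> p). Evaluate φ at each world:
  0 (successors {1, 3}): φ is true.
  1 (successors {3, 4}): φ is true.
  2 (successors {0, 2}): φ is true.
  3 (successors {2, 3}): φ is true.
  4 (successors ∅): φ is false.
For instance, at 0:
  At 0: []s is false, q -> p is false, so []s -> (q -> p) is true.
    At 0: []s requires s at every successor {1, 3}.
      s fails at 1, so []s is false at 0.
Satisfying worlds: {0, 1, 2, 3}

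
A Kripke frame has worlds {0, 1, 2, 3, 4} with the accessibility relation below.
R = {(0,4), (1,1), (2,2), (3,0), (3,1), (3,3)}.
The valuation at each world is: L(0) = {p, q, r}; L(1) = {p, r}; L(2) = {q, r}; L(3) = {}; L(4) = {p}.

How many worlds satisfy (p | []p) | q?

4

Let φ = (p | []p) | q. Evaluate φ at each world:
  0 (successors {4}): φ is true.
  1 (successors {1}): φ is true.
  2 (successors {2}): φ is true.
  3 (successors {0, 1, 3}): φ is false.
  4 (successors ∅): φ is true.
For instance, at 1:
  At 1: p | []p is true, q is false, so (p | []p) | q is true.
    At 1: p is true, []p is true, so p | []p is true.
      At 1: []p requires p at every successor {1}.
        At 1: p is true.
      So []p is true at 1.
Satisfying worlds: {0, 1, 2, 4}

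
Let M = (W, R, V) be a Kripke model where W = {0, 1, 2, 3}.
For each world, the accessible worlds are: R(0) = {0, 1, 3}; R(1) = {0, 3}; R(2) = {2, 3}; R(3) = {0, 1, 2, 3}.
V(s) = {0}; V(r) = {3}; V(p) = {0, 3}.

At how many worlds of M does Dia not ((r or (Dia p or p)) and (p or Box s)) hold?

3

Let φ = Dia not ((r or (Dia p or p)) and (p or Box s)). Evaluate φ at each world:
  0 (successors {0, 1, 3}): φ is true.
  1 (successors {0, 3}): φ is false.
  2 (successors {2, 3}): φ is true.
  3 (successors {0, 1, 2, 3}): φ is true.
For instance, at 0:
  At 0: Dia not ((r or (Dia p or p)) and (p or Box s)) requires not ((r or (Dia p or p)) and (p or Box s)) at some successor in {0, 1, 3}.
    not ((r or (Dia p or p)) and (p or Box s)) holds at 1, so Dia not ((r or (Dia p or p)) and (p or Box s)) is true at 0.
      At 1: (r or (Dia p or p)) and (p or Box s) is false, so not ((r or (Dia p or p)) and (p or Box s)) is true.
Satisfying worlds: {0, 2, 3}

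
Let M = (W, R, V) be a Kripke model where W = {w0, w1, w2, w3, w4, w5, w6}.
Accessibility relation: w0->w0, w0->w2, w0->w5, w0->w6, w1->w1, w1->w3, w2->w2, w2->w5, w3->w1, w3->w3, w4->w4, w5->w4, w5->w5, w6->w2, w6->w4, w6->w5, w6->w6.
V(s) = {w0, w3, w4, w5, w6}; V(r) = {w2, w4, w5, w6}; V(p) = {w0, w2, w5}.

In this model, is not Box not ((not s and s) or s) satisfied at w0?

At w0: Box not ((not s and s) or s) is false, so not Box not ((not s and s) or s) is true.
  At w0: Box not ((not s and s) or s) requires not ((not s and s) or s) at every successor {w0, w2, w5, w6}.
    not ((not s and s) or s) fails at w0, so Box not ((not s and s) or s) is false at w0.

Yes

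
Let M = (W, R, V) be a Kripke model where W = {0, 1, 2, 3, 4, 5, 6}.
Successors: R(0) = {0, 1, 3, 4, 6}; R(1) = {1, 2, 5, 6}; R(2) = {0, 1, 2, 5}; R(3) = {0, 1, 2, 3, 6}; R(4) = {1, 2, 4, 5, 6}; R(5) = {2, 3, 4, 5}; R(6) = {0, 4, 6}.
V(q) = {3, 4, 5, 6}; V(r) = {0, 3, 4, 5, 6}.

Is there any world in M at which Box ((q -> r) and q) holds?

Recall that Box ψ holds at a world iff ψ holds at every accessible world, and Dia ψ holds iff ψ holds at some accessible world.
Let φ = Box ((q -> r) and q). Evaluate φ at each world:
  0 (successors {0, 1, 3, 4, 6}): φ is false.
  1 (successors {1, 2, 5, 6}): φ is false.
  2 (successors {0, 1, 2, 5}): φ is false.
  3 (successors {0, 1, 2, 3, 6}): φ is false.
  4 (successors {1, 2, 4, 5, 6}): φ is false.
  5 (successors {2, 3, 4, 5}): φ is false.
  6 (successors {0, 4, 6}): φ is false.
For instance, at 0:
  At 0: Box ((q -> r) and q) requires (q -> r) and q at every successor {0, 1, 3, 4, 6}.
    (q -> r) and q fails at 0, so Box ((q -> r) and q) is false at 0.

No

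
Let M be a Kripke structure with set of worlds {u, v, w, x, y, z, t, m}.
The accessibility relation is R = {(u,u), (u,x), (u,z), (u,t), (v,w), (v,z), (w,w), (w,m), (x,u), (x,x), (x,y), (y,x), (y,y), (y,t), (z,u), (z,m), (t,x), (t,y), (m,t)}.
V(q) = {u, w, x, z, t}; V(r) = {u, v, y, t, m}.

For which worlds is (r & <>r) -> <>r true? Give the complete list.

Let φ = (r & <>r) -> <>r. Evaluate φ at each world:
  u (successors {u, x, z, t}): φ is true.
  v (successors {w, z}): φ is true.
  w (successors {w, m}): φ is true.
  x (successors {u, x, y}): φ is true.
  y (successors {x, y, t}): φ is true.
  z (successors {u, m}): φ is true.
  t (successors {x, y}): φ is true.
  m (successors {t}): φ is true.
For instance, at w:
  At w: r & <>r is false, <>r is true, so (r & <>r) -> <>r is true.
    At w: r is false, <>r is true, so r & <>r is false.
      At w: <>r requires r at some successor in {w, m}.
        r holds at m, so <>r is true at w.
    At w: <>r requires r at some successor in {w, m}.
      r holds at m, so <>r is true at w.
Satisfying worlds: {u, v, w, x, y, z, t, m}

u, v, w, x, y, z, t, m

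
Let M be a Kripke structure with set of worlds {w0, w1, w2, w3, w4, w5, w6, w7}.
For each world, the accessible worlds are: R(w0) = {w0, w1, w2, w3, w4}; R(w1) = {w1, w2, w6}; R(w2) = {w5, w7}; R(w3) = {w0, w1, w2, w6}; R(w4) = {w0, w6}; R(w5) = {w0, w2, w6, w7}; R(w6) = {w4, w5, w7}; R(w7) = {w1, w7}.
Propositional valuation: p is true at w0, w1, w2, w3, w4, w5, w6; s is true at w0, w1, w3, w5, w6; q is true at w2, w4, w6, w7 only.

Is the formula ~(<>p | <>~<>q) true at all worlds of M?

Let φ = ~(<>p | <>~<>q). Evaluate φ at each world:
  w0 (successors {w0, w1, w2, w3, w4}): φ is false.
  w1 (successors {w1, w2, w6}): φ is false.
  w2 (successors {w5, w7}): φ is false.
  w3 (successors {w0, w1, w2, w6}): φ is false.
  w4 (successors {w0, w6}): φ is false.
  w5 (successors {w0, w2, w6, w7}): φ is false.
  w6 (successors {w4, w5, w7}): φ is false.
  w7 (successors {w1, w7}): φ is false.
Detail at w0 (counterexample):
  At w0: <>p | <>~<>q is true, so ~(<>p | <>~<>q) is false.
    At w0: <>p is true, <>~<>q is false, so <>p | <>~<>q is true.
      At w0: <>p requires p at some successor in {w0, w1, w2, w3, w4}.
        p holds at w0, so <>p is true at w0.
      At w0: <>~<>q requires ~<>q at some successor in {w0, w1, w2, w3, w4}.
        At w0: ~<>q is false.
        At w1: ~<>q is false.
        At w2: ~<>q is false.
        At w3: ~<>q is false.
        At w4: ~<>q is false.
      So <>~<>q is false at w0.

No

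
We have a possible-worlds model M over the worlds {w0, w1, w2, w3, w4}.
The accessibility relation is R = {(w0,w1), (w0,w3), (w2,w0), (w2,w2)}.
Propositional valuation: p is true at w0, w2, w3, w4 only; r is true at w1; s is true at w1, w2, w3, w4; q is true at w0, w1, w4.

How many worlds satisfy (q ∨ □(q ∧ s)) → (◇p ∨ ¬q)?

Let φ = (q ∨ □(q ∧ s)) → (◇p ∨ ¬q). Evaluate φ at each world:
  w0 (successors {w1, w3}): φ is true.
  w1 (successors ∅): φ is false.
  w2 (successors {w0, w2}): φ is true.
  w3 (successors ∅): φ is true.
  w4 (successors ∅): φ is false.
For instance, at w0:
  At w0: q ∨ □(q ∧ s) is true, ◇p ∨ ¬q is true, so (q ∨ □(q ∧ s)) → (◇p ∨ ¬q) is true.
    At w0: q is true, □(q ∧ s) is false, so q ∨ □(q ∧ s) is true.
      At w0: □(q ∧ s) requires q ∧ s at every successor {w1, w3}.
        q ∧ s fails at w3, so □(q ∧ s) is false at w0.
    At w0: ◇p is true, ¬q is false, so ◇p ∨ ¬q is true.
      At w0: ◇p requires p at some successor in {w1, w3}.
        p holds at w3, so ◇p is true at w0.
Satisfying worlds: {w0, w2, w3}

3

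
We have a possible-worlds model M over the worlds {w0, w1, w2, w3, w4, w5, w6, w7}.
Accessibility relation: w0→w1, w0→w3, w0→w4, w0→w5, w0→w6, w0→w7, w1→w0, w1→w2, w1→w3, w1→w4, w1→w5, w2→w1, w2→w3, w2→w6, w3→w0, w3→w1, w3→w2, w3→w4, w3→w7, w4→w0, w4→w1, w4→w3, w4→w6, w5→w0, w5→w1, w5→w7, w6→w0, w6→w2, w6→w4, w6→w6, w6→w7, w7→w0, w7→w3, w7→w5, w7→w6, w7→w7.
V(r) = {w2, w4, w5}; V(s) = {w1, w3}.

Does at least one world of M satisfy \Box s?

Let φ = \Box s. Evaluate φ at each world:
  w0 (successors {w1, w3, w4, w5, w6, w7}): φ is false.
  w1 (successors {w0, w2, w3, w4, w5}): φ is false.
  w2 (successors {w1, w3, w6}): φ is false.
  w3 (successors {w0, w1, w2, w4, w7}): φ is false.
  w4 (successors {w0, w1, w3, w6}): φ is false.
  w5 (successors {w0, w1, w7}): φ is false.
  w6 (successors {w0, w2, w4, w6, w7}): φ is false.
  w7 (successors {w0, w3, w5, w6, w7}): φ is false.
For instance, at w6:
  At w6: \Box s requires s at every successor {w0, w2, w4, w6, w7}.
    s fails at w0, so \Box s is false at w6.

No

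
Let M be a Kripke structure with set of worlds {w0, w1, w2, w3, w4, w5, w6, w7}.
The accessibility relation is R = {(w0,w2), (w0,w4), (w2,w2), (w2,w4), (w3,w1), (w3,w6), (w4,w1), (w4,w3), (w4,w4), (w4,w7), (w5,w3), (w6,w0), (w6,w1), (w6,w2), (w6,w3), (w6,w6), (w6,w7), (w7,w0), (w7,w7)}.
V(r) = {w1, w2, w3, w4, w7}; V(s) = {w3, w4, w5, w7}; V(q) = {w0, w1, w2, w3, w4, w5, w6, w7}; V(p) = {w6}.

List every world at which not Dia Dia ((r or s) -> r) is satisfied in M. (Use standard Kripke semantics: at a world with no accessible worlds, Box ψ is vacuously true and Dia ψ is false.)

w1

Let φ = not Dia Dia ((r or s) -> r). Evaluate φ at each world:
  w0 (successors {w2, w4}): φ is false.
  w1 (successors ∅): φ is true.
  w2 (successors {w2, w4}): φ is false.
  w3 (successors {w1, w6}): φ is false.
  w4 (successors {w1, w3, w4, w7}): φ is false.
  w5 (successors {w3}): φ is false.
  w6 (successors {w0, w1, w2, w3, w6, w7}): φ is false.
  w7 (successors {w0, w7}): φ is false.
For instance, at w2:
  At w2: Dia Dia ((r or s) -> r) is true, so not Dia Dia ((r or s) -> r) is false.
    At w2: Dia Dia ((r or s) -> r) requires Dia ((r or s) -> r) at some successor in {w2, w4}.
      Dia ((r or s) -> r) holds at w2, so Dia Dia ((r or s) -> r) is true at w2.
Satisfying worlds: {w1}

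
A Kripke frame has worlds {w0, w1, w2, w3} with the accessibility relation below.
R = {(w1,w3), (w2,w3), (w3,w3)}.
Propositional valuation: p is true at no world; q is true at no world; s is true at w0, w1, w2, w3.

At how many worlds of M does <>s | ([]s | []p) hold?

4

Let φ = <>s | ([]s | []p). Evaluate φ at each world:
  w0 (successors ∅): φ is true.
  w1 (successors {w3}): φ is true.
  w2 (successors {w3}): φ is true.
  w3 (successors {w3}): φ is true.
For instance, at w2:
  At w2: <>s is true, []s | []p is true, so <>s | ([]s | []p) is true.
    At w2: <>s requires s at some successor in {w3}.
      s holds at w3, so <>s is true at w2.
    At w2: []s is true, []p is false, so []s | []p is true.
      At w2: []s requires s at every successor {w3}.
        At w3: s is true.
      So []s is true at w2.
      At w2: []p requires p at every successor {w3}.
        p fails at w3, so []p is false at w2.
Satisfying worlds: {w0, w1, w2, w3}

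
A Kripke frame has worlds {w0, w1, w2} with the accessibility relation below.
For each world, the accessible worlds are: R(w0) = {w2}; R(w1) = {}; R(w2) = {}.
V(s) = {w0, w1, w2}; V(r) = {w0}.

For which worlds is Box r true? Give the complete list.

w1, w2

Recall that Box ψ holds at a world iff ψ holds at every accessible world, and Dia ψ holds iff ψ holds at some accessible world.
Let φ = Box r. Evaluate φ at each world:
  w0 (successors {w2}): φ is false.
  w1 (successors ∅): φ is true.
  w2 (successors ∅): φ is true.
For instance, at w0:
  At w0: Box r requires r at every successor {w2}.
    r fails at w2, so Box r is false at w0.
Satisfying worlds: {w1, w2}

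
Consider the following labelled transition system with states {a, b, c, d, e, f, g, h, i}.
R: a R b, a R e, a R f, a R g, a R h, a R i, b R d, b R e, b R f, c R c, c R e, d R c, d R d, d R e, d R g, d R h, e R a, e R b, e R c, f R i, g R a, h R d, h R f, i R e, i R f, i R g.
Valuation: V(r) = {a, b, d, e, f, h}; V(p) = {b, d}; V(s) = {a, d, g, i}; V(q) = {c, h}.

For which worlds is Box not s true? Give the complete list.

c

Recall that Box ψ holds at a world iff ψ holds at every accessible world, and Dia ψ holds iff ψ holds at some accessible world.
Let φ = Box not s. Evaluate φ at each world:
  a (successors {b, e, f, g, h, i}): φ is false.
  b (successors {d, e, f}): φ is false.
  c (successors {c, e}): φ is true.
  d (successors {c, d, e, g, h}): φ is false.
  e (successors {a, b, c}): φ is false.
  f (successors {i}): φ is false.
  g (successors {a}): φ is false.
  h (successors {d, f}): φ is false.
  i (successors {e, f, g}): φ is false.
For instance, at a:
  At a: Box not s requires not s at every successor {b, e, f, g, h, i}.
    not s fails at g, so Box not s is false at a.
Satisfying worlds: {c}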